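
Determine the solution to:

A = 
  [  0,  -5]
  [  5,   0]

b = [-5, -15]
Row reduce the augmented matrix [A|b]:
Swap R1 ↔ R2
REF = 
  [  5,   0, -15]
  [  0,  -5,  -5]

Back-substitution:
x₂ = (-5) / (-5) = 1
x₁ = (-15 - (0)(1)) / 5 = -3

x = [-3, 1]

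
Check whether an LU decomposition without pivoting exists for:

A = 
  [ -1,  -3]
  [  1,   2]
Yes.
A[1,1] = -1 ≠ 0, so Gaussian elimination proceeds without a row swap: multiplier ℓ₂₁ = (1)/(-1) = -1, and U[2,2] = 2 - (-1)(-3) = -1.
L = 
  [  1,   0]
  [ -1,   1]
U = 
  [ -1,  -3]
  [  0,  -1]
Check row 2 of LU: [(-1)(-1), (-1)(-3) + (-1)] = [1, 2] = row 2 of A ✓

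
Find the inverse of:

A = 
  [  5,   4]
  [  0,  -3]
det(A) = (5)(-3) - (4)(0) = -15
For a 2×2 matrix, A⁻¹ = (1/det(A)) · [[d, -b], [-c, a]]
    = (-1/15) · [[-3, -4], [0, 5]]

A⁻¹ = 
  [ 1/5, 4/15]
  [   0, -1/3]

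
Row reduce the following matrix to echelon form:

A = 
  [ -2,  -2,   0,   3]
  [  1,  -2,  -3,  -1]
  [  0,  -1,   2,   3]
Row operations:
R2 → R2 + (1/2)·R1
R3 → R3 - (1/3)·R2

Resulting echelon form:
REF = 
  [  -2,   -2,    0,    3]
  [   0,   -3,   -3,  1/2]
  [   0,    0,    3, 17/6]

Rank = 3 (number of non-zero pivot rows).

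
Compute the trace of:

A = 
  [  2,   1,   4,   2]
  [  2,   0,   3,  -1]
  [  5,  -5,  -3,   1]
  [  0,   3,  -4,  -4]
-5

tr(A) = 2 + 0 + -3 + -4 = -5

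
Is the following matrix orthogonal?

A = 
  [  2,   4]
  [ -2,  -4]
No

AᵀA = 
  [  8,  16]
  [ 16,  32]
≠ I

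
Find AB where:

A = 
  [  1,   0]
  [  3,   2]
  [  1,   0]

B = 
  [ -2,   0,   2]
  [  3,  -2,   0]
A is 3×2 and B is 2×3, so AB is 3×3. Each entry is (row of A)·(column of B):
AB[1,1] = (1)(-2) + (0)(3) = -2
AB[1,2] = (1)(0) + (0)(-2) = 0
AB[1,3] = (1)(2) + (0)(0) = 2
AB[2,1] = (3)(-2) + (2)(3) = 0
AB[2,2] = (3)(0) + (2)(-2) = -4
AB[2,3] = (3)(2) + (2)(0) = 6
AB[3,1] = (1)(-2) + (0)(3) = -2
AB[3,2] = (1)(0) + (0)(-2) = 0
AB[3,3] = (1)(2) + (0)(0) = 2

AB = 
  [ -2,   0,   2]
  [  0,  -4,   6]
  [ -2,   0,   2]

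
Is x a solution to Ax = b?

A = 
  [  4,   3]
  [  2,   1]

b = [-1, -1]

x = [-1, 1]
Yes

Ax = [-1, -1] = b ✓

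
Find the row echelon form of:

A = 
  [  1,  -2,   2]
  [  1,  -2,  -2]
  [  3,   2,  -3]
Row operations:
R2 → R2 - (1)·R1
R3 → R3 - (3)·R1
Swap R2 ↔ R3

Resulting echelon form:
REF = 
  [  1,  -2,   2]
  [  0,   8,  -9]
  [  0,   0,  -4]

Rank = 3 (number of non-zero pivot rows).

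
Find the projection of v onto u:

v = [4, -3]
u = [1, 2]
proj_u(v) = [-2/5, -4/5]

v·u = (4)(1) + (-3)(2) = -2
u·u = (1)² + (2)² = 5
proj_u(v) = (v·u / u·u) × u = (-2/5) × u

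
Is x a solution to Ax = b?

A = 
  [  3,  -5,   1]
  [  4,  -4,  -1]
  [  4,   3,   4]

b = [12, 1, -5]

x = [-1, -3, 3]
No

Ax = [15, 5, -1] ≠ b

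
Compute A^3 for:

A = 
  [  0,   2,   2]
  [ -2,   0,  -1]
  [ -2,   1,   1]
A^3 = 
  [ -4, -16, -18]
  [ 20,  -1,   4]
  [ 14, -12,  -9]

A² = A·A:
A²[1,1] = (0)(0) + (2)(-2) + (2)(-2) = -8
A²[1,2] = (0)(2) + (2)(0) + (2)(1) = 2
A²[1,3] = (0)(2) + (2)(-1) + (2)(1) = 0
A²[2,1] = (-2)(0) + (0)(-2) + (-1)(-2) = 2
A²[2,2] = (-2)(2) + (0)(0) + (-1)(1) = -5
A²[2,3] = (-2)(2) + (0)(-1) + (-1)(1) = -5
A²[3,1] = (-2)(0) + (1)(-2) + (1)(-2) = -4
A²[3,2] = (-2)(2) + (1)(0) + (1)(1) = -3
A²[3,3] = (-2)(2) + (1)(-1) + (1)(1) = -4
A² = 
  [ -8,   2,   0]
  [  2,  -5,  -5]
  [ -4,  -3,  -4]

A^3 = A^2·A:
A^3[1,1] = (-8)(0) + (2)(-2) + (0)(-2) = -4
A^3[1,2] = (-8)(2) + (2)(0) + (0)(1) = -16
A^3[1,3] = (-8)(2) + (2)(-1) + (0)(1) = -18
A^3[2,1] = (2)(0) + (-5)(-2) + (-5)(-2) = 20
A^3[2,2] = (2)(2) + (-5)(0) + (-5)(1) = -1
A^3[2,3] = (2)(2) + (-5)(-1) + (-5)(1) = 4
A^3[3,1] = (-4)(0) + (-3)(-2) + (-4)(-2) = 14
A^3[3,2] = (-4)(2) + (-3)(0) + (-4)(1) = -12
A^3[3,3] = (-4)(2) + (-3)(-1) + (-4)(1) = -9
A^3 = 
  [ -4, -16, -18]
  [ 20,  -1,   4]
  [ 14, -12,  -9]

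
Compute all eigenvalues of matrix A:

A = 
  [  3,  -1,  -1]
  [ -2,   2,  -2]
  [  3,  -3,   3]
Characteristic polynomial: det(λI - A) = λ³ - 8λ² + 16λ
The constant term is 0, so λ = 0 is a root: p(λ) = λ(λ² - 8λ + 16)
λ² - 8λ + 16 = (λ - 4)²

λ = 0, 4, 4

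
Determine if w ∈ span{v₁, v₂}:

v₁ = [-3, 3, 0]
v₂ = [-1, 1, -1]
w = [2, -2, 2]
Yes

Form the augmented matrix and row-reduce:
[v₁|v₂|w] = 
  [ -3,  -1,   2]
  [  3,   1,  -2]
  [  0,  -1,   2]
R2 → R2 + (1)·R1
Swap R2 ↔ R3
REF = 
  [ -3,  -1,   2]
  [  0,  -1,   2]
  [  0,   0,   0]

No row of the form [0 0 | nonzero], so the system is consistent. Back-substitution gives c₁ = 0, c₂ = -2: w = (0)·v₁ + (-2)·v₂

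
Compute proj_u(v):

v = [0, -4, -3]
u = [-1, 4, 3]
proj_u(v) = [25/26, -50/13, -75/26]

v·u = (0)(-1) + (-4)(4) + (-3)(3) = -25
u·u = (-1)² + (4)² + (3)² = 26
proj_u(v) = (v·u / u·u) × u = (-25/26) × u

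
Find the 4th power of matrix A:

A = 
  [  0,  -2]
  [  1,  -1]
A² = A·A:
A²[1,1] = (0)(0) + (-2)(1) = -2
A²[1,2] = (0)(-2) + (-2)(-1) = 2
A²[2,1] = (1)(0) + (-1)(1) = -1
A²[2,2] = (1)(-2) + (-1)(-1) = -1
A² = 
  [ -2,   2]
  [ -1,  -1]

A^3 = A^2·A:
A^3[1,1] = (-2)(0) + (2)(1) = 2
A^3[1,2] = (-2)(-2) + (2)(-1) = 2
A^3[2,1] = (-1)(0) + (-1)(1) = -1
A^3[2,2] = (-1)(-2) + (-1)(-1) = 3
A^3 = 
  [  2,   2]
  [ -1,   3]

A^4 = A^3·A:
A^4[1,1] = (2)(0) + (2)(1) = 2
A^4[1,2] = (2)(-2) + (2)(-1) = -6
A^4[2,1] = (-1)(0) + (3)(1) = 3
A^4[2,2] = (-1)(-2) + (3)(-1) = -1
A^4 = 
  [  2,  -6]
  [  3,  -1]

Therefore
A^4 = 
  [  2,  -6]
  [  3,  -1]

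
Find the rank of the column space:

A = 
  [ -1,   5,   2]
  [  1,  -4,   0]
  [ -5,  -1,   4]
dim(Col(A)) = 3

Row reduce:
R2 → R2 + (1)·R1
R3 → R3 - (5)·R1
R3 → R3 + (26)·R2
REF = 
  [ -1,   5,   2]
  [  0,   1,   2]
  [  0,   0,  46]
Pivot columns: 1, 2, 3 → 3 pivots.
dim(Col(A)) = number of pivot columns = 3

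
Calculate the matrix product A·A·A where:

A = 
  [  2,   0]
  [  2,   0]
A^3 = 
  [  8,   0]
  [  8,   0]

A² = A·A:
A²[1,1] = (2)(2) + (0)(2) = 4
A²[1,2] = (2)(0) + (0)(0) = 0
A²[2,1] = (2)(2) + (0)(2) = 4
A²[2,2] = (2)(0) + (0)(0) = 0
A² = 
  [  4,   0]
  [  4,   0]

A^3 = A^2·A:
A^3[1,1] = (4)(2) + (0)(2) = 8
A^3[1,2] = (4)(0) + (0)(0) = 0
A^3[2,1] = (4)(2) + (0)(2) = 8
A^3[2,2] = (4)(0) + (0)(0) = 0
A^3 = 
  [  8,   0]
  [  8,   0]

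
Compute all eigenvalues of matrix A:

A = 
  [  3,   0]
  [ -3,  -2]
tr(A) = 1, det(A) = -6
Characteristic polynomial: λ² - tr(A)λ + det(A) = λ² - λ - 6
λ² - λ - 6 = (λ + 2)(λ - 3)

λ = 3, -2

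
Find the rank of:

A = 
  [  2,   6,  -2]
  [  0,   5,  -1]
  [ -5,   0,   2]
rank(A) = 2

Row reduce:
R3 → R3 + (5/2)·R1
R3 → R3 - (3)·R2
REF = 
  [  2,   6,  -2]
  [  0,   5,  -1]
  [  0,   0,   0]
Pivot columns: 1, 2 → 2 pivots.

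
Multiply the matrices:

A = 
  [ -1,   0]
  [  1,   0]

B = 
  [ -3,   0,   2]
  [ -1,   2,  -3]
AB = 
  [  3,   0,  -2]
  [ -3,   0,   2]

A is 2×2 and B is 2×3, so AB is 2×3. Each entry is (row of A)·(column of B):
AB[1,1] = (-1)(-3) + (0)(-1) = 3
AB[1,2] = (-1)(0) + (0)(2) = 0
AB[1,3] = (-1)(2) + (0)(-3) = -2
AB[2,1] = (1)(-3) + (0)(-1) = -3
AB[2,2] = (1)(0) + (0)(2) = 0
AB[2,3] = (1)(2) + (0)(-3) = 2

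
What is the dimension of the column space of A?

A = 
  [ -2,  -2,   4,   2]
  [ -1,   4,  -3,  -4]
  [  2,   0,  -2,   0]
dim(Col(A)) = 2

Row reduce:
R2 → R2 - (1/2)·R1
R3 → R3 + (1)·R1
R3 → R3 + (2/5)·R2
REF = 
  [ -2,  -2,   4,   2]
  [  0,   5,  -5,  -5]
  [  0,   0,   0,   0]
Pivot columns: 1, 2 → 2 pivots.
dim(Col(A)) = number of pivot columns = 2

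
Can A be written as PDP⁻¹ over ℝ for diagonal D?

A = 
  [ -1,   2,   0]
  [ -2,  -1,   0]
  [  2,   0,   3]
No

Characteristic polynomial: det(λI - A) = λ³ - λ² - λ - 15
Testing integer divisors of the constant term: p(3) = 0, so (λ - 3) is a factor:
p(λ) = (λ - 3)(λ² + 2λ + 5)
λ² + 2λ + 5 = 0  ⇒  λ = (-2 ± √((2)² - 4·(5)))/2 = (-2 ± √(-16))/2
  = -1 + 2i,  -1 - 2i
Eigenvalues: 3, -1 + 2i, -1 - 2i  (≈ 3, -1 + 2i, -1 - 2i)
Has complex eigenvalues (not diagonalizable over ℝ).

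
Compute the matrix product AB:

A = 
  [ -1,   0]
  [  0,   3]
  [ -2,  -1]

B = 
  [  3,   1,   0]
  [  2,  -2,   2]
A is 3×2 and B is 2×3, so AB is 3×3. Each entry is (row of A)·(column of B):
AB[1,1] = (-1)(3) + (0)(2) = -3
AB[1,2] = (-1)(1) + (0)(-2) = -1
AB[1,3] = (-1)(0) + (0)(2) = 0
AB[2,1] = (0)(3) + (3)(2) = 6
AB[2,2] = (0)(1) + (3)(-2) = -6
AB[2,3] = (0)(0) + (3)(2) = 6
AB[3,1] = (-2)(3) + (-1)(2) = -8
AB[3,2] = (-2)(1) + (-1)(-2) = 0
AB[3,3] = (-2)(0) + (-1)(2) = -2

AB = 
  [ -3,  -1,   0]
  [  6,  -6,   6]
  [ -8,   0,  -2]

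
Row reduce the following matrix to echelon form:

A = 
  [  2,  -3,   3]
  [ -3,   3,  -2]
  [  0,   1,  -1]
Row operations:
R2 → R2 + (3/2)·R1
R3 → R3 + (2/3)·R2

Resulting echelon form:
REF = 
  [   2,   -3,    3]
  [   0, -3/2,  5/2]
  [   0,    0,  2/3]

Rank = 3 (number of non-zero pivot rows).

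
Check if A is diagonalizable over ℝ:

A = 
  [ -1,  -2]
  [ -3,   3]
Yes

tr(A) = 2, det(A) = -9
Characteristic polynomial: λ² - tr(A)λ + det(A) = λ² - 2λ - 9
λ² - 2λ - 9 = 0  ⇒  λ = (2 ± √((-2)² - 4·(-9)))/2 = (2 ± √(40))/2
  = 1 + √10,  1 - √10
Eigenvalues: 1 + √10, 1 - √10  (≈ 4.162, -2.162)
The two irrational eigenvalues are distinct (simple), so each has alg. mult. = geom. mult. = 1.
Sum of geometric multiplicities equals n, so A has n independent eigenvectors.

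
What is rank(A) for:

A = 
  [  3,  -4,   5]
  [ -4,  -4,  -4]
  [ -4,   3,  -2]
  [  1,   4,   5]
rank(A) = 3

Row reduce:
R2 → R2 + (4/3)·R1
R3 → R3 + (4/3)·R1
R4 → R4 - (1/3)·R1
R3 → R3 - (1/4)·R2
R4 → R4 + (4/7)·R2
R4 → R4 - (17/14)·R3
REF = 
  [    3,    -4,     5]
  [    0, -28/3,   8/3]
  [    0,     0,     4]
  [    0,     0,     0]
Pivot columns: 1, 2, 3 → 3 pivots.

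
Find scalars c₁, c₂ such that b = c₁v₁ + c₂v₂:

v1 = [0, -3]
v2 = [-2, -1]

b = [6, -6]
c1 = 3, c2 = -3

b = 3·v1 + -3·v2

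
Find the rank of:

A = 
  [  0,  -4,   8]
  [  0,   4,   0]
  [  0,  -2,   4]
rank(A) = 2

Row reduce:
R2 → R2 + (1)·R1
R3 → R3 - (1/2)·R1
REF = 
  [  0,  -4,   8]
  [  0,   0,   8]
  [  0,   0,   0]
Pivot columns: 2, 3 → 2 pivots.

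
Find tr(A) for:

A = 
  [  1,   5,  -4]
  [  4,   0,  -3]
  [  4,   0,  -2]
-1

tr(A) = 1 + 0 + -2 = -1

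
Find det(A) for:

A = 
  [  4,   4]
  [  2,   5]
12

For a 2×2 matrix, det = ad - bc = (4)(5) - (4)(2) = 12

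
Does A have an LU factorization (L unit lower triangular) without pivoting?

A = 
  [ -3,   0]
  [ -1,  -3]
Yes.
A[1,1] = -3 ≠ 0, so Gaussian elimination proceeds without a row swap: multiplier ℓ₂₁ = (-1)/(-3) = 1/3, and U[2,2] = -3 - (1/3)(0) = -3.
L = 
  [  1,   0]
  [1/3,   1]
U = 
  [ -3,   0]
  [  0,  -3]
Check row 2 of LU: [(1/3)(-3), (1/3)(0) + (-3)] = [-1, -3] = row 2 of A ✓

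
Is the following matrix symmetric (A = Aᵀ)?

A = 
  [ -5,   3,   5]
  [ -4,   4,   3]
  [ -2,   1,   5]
No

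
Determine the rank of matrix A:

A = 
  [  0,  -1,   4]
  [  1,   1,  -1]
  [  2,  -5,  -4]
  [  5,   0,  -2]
rank(A) = 3

Row reduce:
Swap R1 ↔ R2
R3 → R3 - (2)·R1
R4 → R4 - (5)·R1
R3 → R3 - (7)·R2
R4 → R4 - (5)·R2
R4 → R4 - (17/30)·R3
REF = 
  [  1,   1,  -1]
  [  0,  -1,   4]
  [  0,   0, -30]
  [  0,   0,   0]
Pivot columns: 1, 2, 3 → 3 pivots.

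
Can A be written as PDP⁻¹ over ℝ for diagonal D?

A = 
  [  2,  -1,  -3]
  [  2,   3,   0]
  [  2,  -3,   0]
No

Characteristic polynomial: det(λI - A) = λ³ - 5λ² + 14λ - 36
By the rational root theorem any rational root is an integer dividing 36; none of those is a root, so p(λ) has no rational roots and hence (being an irreducible cubic) no repeated roots.
Discriminant of the cubic: Δ = -13708
Δ < 0 ⇒ one real eigenvalue and a complex-conjugate pair: λ ≈ 3.807, 0.5967 + 3.017i, 0.5967 - 3.017i
Has complex eigenvalues (not diagonalizable over ℝ).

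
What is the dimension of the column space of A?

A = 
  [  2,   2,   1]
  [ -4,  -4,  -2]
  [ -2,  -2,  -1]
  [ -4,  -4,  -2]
Row reduce:
R2 → R2 + (2)·R1
R3 → R3 + (1)·R1
R4 → R4 + (2)·R1
REF = 
  [  2,   2,   1]
  [  0,   0,   0]
  [  0,   0,   0]
  [  0,   0,   0]
Pivot columns: 1 → 1 pivot.
dim(Col(A)) = number of pivot columns = 1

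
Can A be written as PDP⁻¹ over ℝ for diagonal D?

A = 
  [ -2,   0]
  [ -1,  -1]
Yes

tr(A) = -3, det(A) = 2
Characteristic polynomial: λ² - tr(A)λ + det(A) = λ² + 3λ + 2
λ² + 3λ + 2 = (λ + 2)(λ + 1)
Eigenvalues: -1, -2
λ=-2: alg. mult. = 1, geom. mult. = 2 - rank(A - (-2)I) = 2 - 1 = 1
λ=-1: alg. mult. = 1, geom. mult. = 2 - rank(A - (-1)I) = 2 - 1 = 1
Sum of geometric multiplicities equals n, so A has n independent eigenvectors.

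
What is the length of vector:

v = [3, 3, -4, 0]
5.831

||v||₂ = √((3)² + (3)² + (-4)² + (0)²) = √34 = 5.831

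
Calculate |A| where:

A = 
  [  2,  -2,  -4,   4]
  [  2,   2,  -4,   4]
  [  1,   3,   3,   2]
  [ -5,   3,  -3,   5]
600

Cofactor expansion along row 1: det(A) = a₁₁M₁₁ - a₁₂M₁₂ + a₁₃M₁₃ - a₁₄M₁₄

M₁₁ = det[[2, -4, 4]; [3, 3, 2]; [3, -3, 5]]
  = (2)·((3)(5) - (2)(-3)) - (-4)·((3)(5) - (2)(3)) + (4)·((3)(-3) - (3)(3))
  = (2)(21) - (-4)(9) + (4)(-18)
  = 6
M₁₂ = det[[2, -4, 4]; [1, 3, 2]; [-5, -3, 5]]
  = (2)·((3)(5) - (2)(-3)) - (-4)·((1)(5) - (2)(-5)) + (4)·((1)(-3) - (3)(-5))
  = (2)(21) - (-4)(15) + (4)(12)
  = 150
M₁₃ = det[[2, 2, 4]; [1, 3, 2]; [-5, 3, 5]]
  = (2)·((3)(5) - (2)(3)) - (2)·((1)(5) - (2)(-5)) + (4)·((1)(3) - (3)(-5))
  = (2)(9) - (2)(15) + (4)(18)
  = 60
M₁₄ = det[[2, 2, -4]; [1, 3, 3]; [-5, 3, -3]]
  = (2)·((3)(-3) - (3)(3)) - (2)·((1)(-3) - (3)(-5)) + (-4)·((1)(3) - (3)(-5))
  = (2)(-18) - (2)(12) + (-4)(18)
  = -132

det(A) = (2)(6) - (-2)(150) + (-4)(60) - (4)(-132) = 600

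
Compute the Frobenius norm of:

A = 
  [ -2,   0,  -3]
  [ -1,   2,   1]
||A||_F = 4.359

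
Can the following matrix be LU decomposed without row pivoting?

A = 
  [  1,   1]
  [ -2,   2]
Yes.
A[1,1] = 1 ≠ 0, so Gaussian elimination proceeds without a row swap: multiplier ℓ₂₁ = (-2)/(1) = -2, and U[2,2] = 2 - (-2)(1) = 4.
L = 
  [  1,   0]
  [ -2,   1]
U = 
  [  1,   1]
  [  0,   4]
Check row 2 of LU: [(-2)(1), (-2)(1) + 4] = [-2, 2] = row 2 of A ✓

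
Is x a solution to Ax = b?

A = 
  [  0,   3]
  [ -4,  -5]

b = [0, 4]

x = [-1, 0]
Yes

Ax = [0, 4] = b ✓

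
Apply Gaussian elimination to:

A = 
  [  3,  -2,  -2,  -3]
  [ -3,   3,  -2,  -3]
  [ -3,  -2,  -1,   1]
Row operations:
R2 → R2 + (1)·R1
R3 → R3 + (1)·R1
R3 → R3 + (4)·R2

Resulting echelon form:
REF = 
  [  3,  -2,  -2,  -3]
  [  0,   1,  -4,  -6]
  [  0,   0, -19, -26]

Rank = 3 (number of non-zero pivot rows).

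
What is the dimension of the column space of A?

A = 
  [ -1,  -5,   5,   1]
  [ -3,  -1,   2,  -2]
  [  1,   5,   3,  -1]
Row reduce:
R2 → R2 - (3)·R1
R3 → R3 + (1)·R1
REF = 
  [ -1,  -5,   5,   1]
  [  0,  14, -13,  -5]
  [  0,   0,   8,   0]
Pivot columns: 1, 2, 3 → 3 pivots.
dim(Col(A)) = number of pivot columns = 3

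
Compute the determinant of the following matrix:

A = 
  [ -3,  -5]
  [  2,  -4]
22

For a 2×2 matrix, det = ad - bc = (-3)(-4) - (-5)(2) = 22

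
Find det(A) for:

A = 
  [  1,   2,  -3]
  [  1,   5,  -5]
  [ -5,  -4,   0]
-33

Cofactor expansion along row 1:
det(A) = (1)·((5)(0) - (-5)(-4)) - (2)·((1)(0) - (-5)(-5)) + (-3)·((1)(-4) - (5)(-5))
  = (1)(-20) - (2)(-25) + (-3)(21)
  = -33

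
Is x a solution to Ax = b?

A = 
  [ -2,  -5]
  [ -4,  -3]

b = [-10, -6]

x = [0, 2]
Yes

Ax = [-10, -6] = b ✓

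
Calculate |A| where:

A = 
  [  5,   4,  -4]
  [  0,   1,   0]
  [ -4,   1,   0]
-16

Cofactor expansion along row 1:
det(A) = (5)·((1)(0) - (0)(1)) - (4)·((0)(0) - (0)(-4)) + (-4)·((0)(1) - (1)(-4))
  = (5)(0) - (4)(0) + (-4)(4)
  = -16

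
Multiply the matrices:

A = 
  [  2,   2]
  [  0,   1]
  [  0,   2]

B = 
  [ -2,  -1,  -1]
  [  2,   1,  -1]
AB = 
  [  0,   0,  -4]
  [  2,   1,  -1]
  [  4,   2,  -2]

A is 3×2 and B is 2×3, so AB is 3×3. Each entry is (row of A)·(column of B):
AB[1,1] = (2)(-2) + (2)(2) = 0
AB[1,2] = (2)(-1) + (2)(1) = 0
AB[1,3] = (2)(-1) + (2)(-1) = -4
AB[2,1] = (0)(-2) + (1)(2) = 2
AB[2,2] = (0)(-1) + (1)(1) = 1
AB[2,3] = (0)(-1) + (1)(-1) = -1
AB[3,1] = (0)(-2) + (2)(2) = 4
AB[3,2] = (0)(-1) + (2)(1) = 2
AB[3,3] = (0)(-1) + (2)(-1) = -2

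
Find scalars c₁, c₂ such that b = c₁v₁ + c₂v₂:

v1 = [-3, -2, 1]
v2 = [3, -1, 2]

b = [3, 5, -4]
c1 = -2, c2 = -1

b = -2·v1 + -1·v2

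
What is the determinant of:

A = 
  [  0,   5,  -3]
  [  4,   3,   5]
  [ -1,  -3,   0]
Cofactor expansion along row 1:
det(A) = (0)·((3)(0) - (5)(-3)) - (5)·((4)(0) - (5)(-1)) + (-3)·((4)(-3) - (3)(-1))
  = (0)(15) - (5)(5) + (-3)(-9)
  = 2

det(A) = 2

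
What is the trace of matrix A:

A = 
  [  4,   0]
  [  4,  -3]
1

tr(A) = 4 + -3 = 1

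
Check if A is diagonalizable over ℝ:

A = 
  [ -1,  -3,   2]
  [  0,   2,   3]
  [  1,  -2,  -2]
No

Characteristic polynomial: det(λI - A) = λ³ + λ² + 15
By the rational root theorem any rational root is an integer dividing 15; none of those is a root, so p(λ) has no rational roots and hence (being an irreducible cubic) no repeated roots.
Discriminant of the cubic: Δ = -6135
Δ < 0 ⇒ one real eigenvalue and a complex-conjugate pair: λ ≈ -2.849, 0.9243 + 2.1i, 0.9243 - 2.1i
Has complex eigenvalues (not diagonalizable over ℝ).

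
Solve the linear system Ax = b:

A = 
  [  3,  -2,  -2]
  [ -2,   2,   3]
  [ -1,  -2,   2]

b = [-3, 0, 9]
x = [-3, -3, 0]

Row reduce the augmented matrix [A|b]:
R2 → R2 + (2/3)·R1
R3 → R3 + (1/3)·R1
R3 → R3 + (4)·R2
REF = 
  [  3,  -2,  -2,  -3]
  [  0, 2/3, 5/3,  -2]
  [  0,   0,   8,   0]

Back-substitution:
x₃ = 0 / 8 = 0
x₂ = (-2 - (5/3)(0)) / (2/3) = -3
x₁ = (-3 - (-2)(-3) - (-2)(0)) / 3 = -3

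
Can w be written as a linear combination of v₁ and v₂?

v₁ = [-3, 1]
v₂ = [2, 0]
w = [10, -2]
Yes

Form the augmented matrix and row-reduce:
[v₁|v₂|w] = 
  [ -3,   2,  10]
  [  1,   0,  -2]
R2 → R2 + (1/3)·R1
REF = 
  [ -3,   2,  10]
  [  0, 2/3, 4/3]

No row of the form [0 0 | nonzero], so the system is consistent. Back-substitution gives c₁ = -2, c₂ = 2: w = (-2)·v₁ + (2)·v₂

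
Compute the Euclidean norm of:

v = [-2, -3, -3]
4.69

||v||₂ = √((-2)² + (-3)² + (-3)²) = √22 = 4.69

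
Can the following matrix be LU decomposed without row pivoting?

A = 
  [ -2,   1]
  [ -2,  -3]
Yes.
A[1,1] = -2 ≠ 0, so Gaussian elimination proceeds without a row swap: multiplier ℓ₂₁ = (-2)/(-2) = 1, and U[2,2] = -3 - (1)(1) = -4.
L = 
  [  1,   0]
  [  1,   1]
U = 
  [ -2,   1]
  [  0,  -4]
Check row 2 of LU: [(1)(-2), (1)(1) + (-4)] = [-2, -3] = row 2 of A ✓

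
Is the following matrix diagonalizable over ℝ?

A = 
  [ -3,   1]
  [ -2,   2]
Yes

tr(A) = -1, det(A) = -4
Characteristic polynomial: λ² - tr(A)λ + det(A) = λ² + λ - 4
λ² + λ - 4 = 0  ⇒  λ = (-1 ± √((1)² - 4·(-4)))/2 = (-1 ± √(17))/2
  = (-1 + √17)/2,  (-1 - √17)/2
Eigenvalues: (-1 + √17)/2, (-1 - √17)/2  (≈ 1.562, -2.562)
The two irrational eigenvalues are distinct (simple), so each has alg. mult. = geom. mult. = 1.
Sum of geometric multiplicities equals n, so A has n independent eigenvectors.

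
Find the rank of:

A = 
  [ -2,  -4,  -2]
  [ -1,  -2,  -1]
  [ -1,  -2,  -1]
Row reduce:
R2 → R2 - (1/2)·R1
R3 → R3 - (1/2)·R1
REF = 
  [ -2,  -4,  -2]
  [  0,   0,   0]
  [  0,   0,   0]
Pivot columns: 1 → 1 pivot.

rank(A) = 1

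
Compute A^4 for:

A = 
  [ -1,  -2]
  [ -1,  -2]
A^4 = 
  [ 27,  54]
  [ 27,  54]

A² = A·A:
A²[1,1] = (-1)(-1) + (-2)(-1) = 3
A²[1,2] = (-1)(-2) + (-2)(-2) = 6
A²[2,1] = (-1)(-1) + (-2)(-1) = 3
A²[2,2] = (-1)(-2) + (-2)(-2) = 6
A² = 
  [  3,   6]
  [  3,   6]

A^3 = A^2·A:
A^3[1,1] = (3)(-1) + (6)(-1) = -9
A^3[1,2] = (3)(-2) + (6)(-2) = -18
A^3[2,1] = (3)(-1) + (6)(-1) = -9
A^3[2,2] = (3)(-2) + (6)(-2) = -18
A^3 = 
  [ -9, -18]
  [ -9, -18]

A^4 = A^3·A:
A^4[1,1] = (-9)(-1) + (-18)(-1) = 27
A^4[1,2] = (-9)(-2) + (-18)(-2) = 54
A^4[2,1] = (-9)(-1) + (-18)(-1) = 27
A^4[2,2] = (-9)(-2) + (-18)(-2) = 54
A^4 = 
  [ 27,  54]
  [ 27,  54]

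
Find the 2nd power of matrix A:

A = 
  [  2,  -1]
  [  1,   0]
A² = A·A:
A²[1,1] = (2)(2) + (-1)(1) = 3
A²[1,2] = (2)(-1) + (-1)(0) = -2
A²[2,1] = (1)(2) + (0)(1) = 2
A²[2,2] = (1)(-1) + (0)(0) = -1
A² = 
  [  3,  -2]
  [  2,  -1]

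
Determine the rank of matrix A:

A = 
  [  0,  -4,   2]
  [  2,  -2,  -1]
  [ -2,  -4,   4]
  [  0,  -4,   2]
Row reduce:
Swap R1 ↔ R2
R3 → R3 + (1)·R1
R3 → R3 - (3/2)·R2
R4 → R4 - (1)·R2
REF = 
  [  2,  -2,  -1]
  [  0,  -4,   2]
  [  0,   0,   0]
  [  0,   0,   0]
Pivot columns: 1, 2 → 2 pivots.

rank(A) = 2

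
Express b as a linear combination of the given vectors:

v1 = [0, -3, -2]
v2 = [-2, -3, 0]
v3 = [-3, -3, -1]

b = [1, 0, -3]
c1 = 1, c2 = -2, c3 = 1

b = 1·v1 + -2·v2 + 1·v3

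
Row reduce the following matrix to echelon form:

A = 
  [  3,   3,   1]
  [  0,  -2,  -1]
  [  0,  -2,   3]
Row operations:
R3 → R3 - (1)·R2

Resulting echelon form:
REF = 
  [  3,   3,   1]
  [  0,  -2,  -1]
  [  0,   0,   4]

Rank = 3 (number of non-zero pivot rows).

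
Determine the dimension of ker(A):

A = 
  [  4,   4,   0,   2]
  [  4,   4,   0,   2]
nullity(A) = 3

Row reduce:
R2 → R2 - (1)·R1
REF = 
  [  4,   4,   0,   2]
  [  0,   0,   0,   0]
Pivot columns: 1 → 1 pivot.
rank(A) = 1, so nullity(A) = 4 - 1 = 3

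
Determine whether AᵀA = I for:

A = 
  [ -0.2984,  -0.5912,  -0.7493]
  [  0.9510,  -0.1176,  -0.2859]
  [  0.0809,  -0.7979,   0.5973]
Yes

AᵀA = 
  [  1,   0,   0]
  [  0,   1,   0]
  [  0,   0,   1]
≈ I (equal to I up to the 4-dp rounding of the entries)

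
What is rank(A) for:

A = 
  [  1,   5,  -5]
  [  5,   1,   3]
rank(A) = 2

Row reduce:
R2 → R2 - (5)·R1
REF = 
  [  1,   5,  -5]
  [  0, -24,  28]
Pivot columns: 1, 2 → 2 pivots.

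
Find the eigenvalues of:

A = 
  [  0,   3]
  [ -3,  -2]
λ = -1 + 2i√2, -1 - 2i√2  (≈ -1 + 2.828i, -1 - 2.828i)

tr(A) = -2, det(A) = 9
Characteristic polynomial: λ² - tr(A)λ + det(A) = λ² + 2λ + 9
λ² + 2λ + 9 = 0  ⇒  λ = (-2 ± √((2)² - 4·(9)))/2 = (-2 ± √(-32))/2
  = -1 + 2i√2,  -1 - 2i√2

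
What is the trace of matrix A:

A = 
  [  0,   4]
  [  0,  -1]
-1

tr(A) = 0 + -1 = -1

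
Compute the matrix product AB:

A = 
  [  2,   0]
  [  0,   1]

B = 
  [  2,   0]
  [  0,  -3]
AB = 
  [  4,   0]
  [  0,  -3]

A is 2×2 and B is 2×2, so AB is 2×2. Each entry is (row of A)·(column of B):
AB[1,1] = (2)(2) + (0)(0) = 4
AB[1,2] = (2)(0) + (0)(-3) = 0
AB[2,1] = (0)(2) + (1)(0) = 0
AB[2,2] = (0)(0) + (1)(-3) = -3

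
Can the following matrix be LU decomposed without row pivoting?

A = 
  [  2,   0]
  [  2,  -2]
Yes.
A[1,1] = 2 ≠ 0, so Gaussian elimination proceeds without a row swap: multiplier ℓ₂₁ = (2)/(2) = 1, and U[2,2] = -2 - (1)(0) = -2.
L = 
  [  1,   0]
  [  1,   1]
U = 
  [  2,   0]
  [  0,  -2]
Check row 2 of LU: [(1)(2), (1)(0) + (-2)] = [2, -2] = row 2 of A ✓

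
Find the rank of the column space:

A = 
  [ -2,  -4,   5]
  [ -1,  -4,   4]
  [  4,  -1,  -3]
dim(Col(A)) = 3

Row reduce:
R2 → R2 - (1/2)·R1
R3 → R3 + (2)·R1
R3 → R3 - (9/2)·R2
REF = 
  [ -2,  -4,   5]
  [  0,  -2, 3/2]
  [  0,   0, 1/4]
Pivot columns: 1, 2, 3 → 3 pivots.
dim(Col(A)) = number of pivot columns = 3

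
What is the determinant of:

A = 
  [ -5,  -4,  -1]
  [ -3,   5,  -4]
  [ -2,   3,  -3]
Cofactor expansion along row 1:
det(A) = (-5)·((5)(-3) - (-4)(3)) - (-4)·((-3)(-3) - (-4)(-2)) + (-1)·((-3)(3) - (5)(-2))
  = (-5)(-3) - (-4)(1) + (-1)(1)
  = 18

det(A) = 18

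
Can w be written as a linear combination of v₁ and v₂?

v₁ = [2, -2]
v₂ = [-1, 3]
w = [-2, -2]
Yes

Form the augmented matrix and row-reduce:
[v₁|v₂|w] = 
  [  2,  -1,  -2]
  [ -2,   3,  -2]
R2 → R2 + (1)·R1
REF = 
  [  2,  -1,  -2]
  [  0,   2,  -4]

No row of the form [0 0 | nonzero], so the system is consistent. Back-substitution gives c₁ = -2, c₂ = -2: w = (-2)·v₁ + (-2)·v₂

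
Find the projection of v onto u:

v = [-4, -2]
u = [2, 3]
proj_u(v) = [-28/13, -42/13]

v·u = (-4)(2) + (-2)(3) = -14
u·u = (2)² + (3)² = 13
proj_u(v) = (v·u / u·u) × u = (-14/13) × u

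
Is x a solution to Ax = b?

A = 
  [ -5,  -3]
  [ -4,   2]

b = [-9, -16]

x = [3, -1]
No

Ax = [-12, -14] ≠ b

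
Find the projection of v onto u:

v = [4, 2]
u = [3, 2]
proj_u(v) = [48/13, 32/13]

v·u = (4)(3) + (2)(2) = 16
u·u = (3)² + (2)² = 13
proj_u(v) = (v·u / u·u) × u = (16/13) × u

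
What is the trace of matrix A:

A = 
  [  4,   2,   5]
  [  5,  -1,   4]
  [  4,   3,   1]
4

tr(A) = 4 + -1 + 1 = 4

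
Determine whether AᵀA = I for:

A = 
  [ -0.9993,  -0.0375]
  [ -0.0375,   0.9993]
Yes

AᵀA = 
  [  1,   0]
  [  0,   1]
≈ I (equal to I up to the 4-dp rounding of the entries)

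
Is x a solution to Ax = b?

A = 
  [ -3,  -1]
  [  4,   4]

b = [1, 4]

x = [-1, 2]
Yes

Ax = [1, 4] = b ✓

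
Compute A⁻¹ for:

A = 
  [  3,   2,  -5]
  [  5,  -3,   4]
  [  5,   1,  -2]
det(A) = (3)·((-3)(-2) - (4)(1)) - (2)·((5)(-2) - (4)(5)) + (-5)·((5)(1) - (-3)(5))
  = (3)(2) - (2)(-30) + (-5)(20)
  = -34
det(A) = -34 ≠ 0, so A is invertible.

Cofactors Cᵢⱼ = (-1)ⁱ⁺ʲ·Mᵢⱼ:
C = 
  [  2,  30,  20]
  [ -1,  19,   7]
  [ -7, -37, -19]

adj(A) = Cᵀ:
adj(A) = 
  [  2,  -1,  -7]
  [ 30,  19, -37]
  [ 20,   7, -19]

A⁻¹ = (-1/34) · adj(A):
A⁻¹ = 
  [ -1/17,   1/34,   7/34]
  [-15/17, -19/34,  37/34]
  [-10/17,  -7/34,  19/34]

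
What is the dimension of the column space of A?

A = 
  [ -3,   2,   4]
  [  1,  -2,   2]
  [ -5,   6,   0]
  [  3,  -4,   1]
dim(Col(A)) = 2

Row reduce:
R2 → R2 + (1/3)·R1
R3 → R3 - (5/3)·R1
R4 → R4 + (1)·R1
R3 → R3 + (2)·R2
R4 → R4 - (3/2)·R2
REF = 
  [  -3,    2,    4]
  [   0, -4/3, 10/3]
  [   0,    0,    0]
  [   0,    0,    0]
Pivot columns: 1, 2 → 2 pivots.
dim(Col(A)) = number of pivot columns = 2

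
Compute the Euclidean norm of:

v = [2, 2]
2.828

||v||₂ = √((2)² + (2)²) = √8 = 2.828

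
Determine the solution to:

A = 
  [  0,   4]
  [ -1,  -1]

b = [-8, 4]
Row reduce the augmented matrix [A|b]:
Swap R1 ↔ R2
REF = 
  [ -1,  -1,   4]
  [  0,   4,  -8]

Back-substitution:
x₂ = (-8) / 4 = -2
x₁ = (4 - (-1)(-2)) / (-1) = -2

x = [-2, -2]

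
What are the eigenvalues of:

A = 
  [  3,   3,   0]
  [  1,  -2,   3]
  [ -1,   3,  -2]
Characteristic polynomial: det(λI - A) = λ³ + λ² - 20λ + 18
Testing integer divisors of the constant term: p(1) = 0, so (λ - 1) is a factor:
p(λ) = (λ - 1)(λ² + 2λ - 18)
λ² + 2λ - 18 = 0  ⇒  λ = (-2 ± √((2)² - 4·(-18)))/2 = (-2 ± √(76))/2
  = -1 + √19,  -1 - √19

λ = 1, -1 + √19, -1 - √19  (≈ 1, 3.359, -5.359)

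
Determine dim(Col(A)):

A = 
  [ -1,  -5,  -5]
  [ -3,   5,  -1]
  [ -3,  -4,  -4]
dim(Col(A)) = 3

Row reduce:
R2 → R2 - (3)·R1
R3 → R3 - (3)·R1
R3 → R3 - (11/20)·R2
REF = 
  [   -1,    -5,    -5]
  [    0,    20,    14]
  [    0,     0, 33/10]
Pivot columns: 1, 2, 3 → 3 pivots.
dim(Col(A)) = number of pivot columns = 3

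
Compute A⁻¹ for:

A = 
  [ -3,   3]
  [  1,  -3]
det(A) = (-3)(-3) - (3)(1) = 6
For a 2×2 matrix, A⁻¹ = (1/det(A)) · [[d, -b], [-c, a]]
    = (1/6) · [[-3, -3], [-1, -3]]

A⁻¹ = 
  [-1/2, -1/2]
  [-1/6, -1/2]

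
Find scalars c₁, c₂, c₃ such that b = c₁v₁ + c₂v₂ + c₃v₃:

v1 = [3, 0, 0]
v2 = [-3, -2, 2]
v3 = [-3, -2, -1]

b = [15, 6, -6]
c1 = 2, c2 = -3, c3 = 0

b = 2·v1 + -3·v2 + 0·v3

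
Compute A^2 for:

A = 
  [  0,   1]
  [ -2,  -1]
A² = A·A:
A²[1,1] = (0)(0) + (1)(-2) = -2
A²[1,2] = (0)(1) + (1)(-1) = -1
A²[2,1] = (-2)(0) + (-1)(-2) = 2
A²[2,2] = (-2)(1) + (-1)(-1) = -1
A² = 
  [ -2,  -1]
  [  2,  -1]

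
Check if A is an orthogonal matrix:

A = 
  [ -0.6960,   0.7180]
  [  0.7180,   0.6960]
Yes

AᵀA = 
  [  0.9999,   0]
  [  0,   0.9999]
≈ I (equal to I up to the 4-dp rounding of the entries)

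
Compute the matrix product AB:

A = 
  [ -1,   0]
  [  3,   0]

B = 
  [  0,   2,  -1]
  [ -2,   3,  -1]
AB = 
  [  0,  -2,   1]
  [  0,   6,  -3]

A is 2×2 and B is 2×3, so AB is 2×3. Each entry is (row of A)·(column of B):
AB[1,1] = (-1)(0) + (0)(-2) = 0
AB[1,2] = (-1)(2) + (0)(3) = -2
AB[1,3] = (-1)(-1) + (0)(-1) = 1
AB[2,1] = (3)(0) + (0)(-2) = 0
AB[2,2] = (3)(2) + (0)(3) = 6
AB[2,3] = (3)(-1) + (0)(-1) = -3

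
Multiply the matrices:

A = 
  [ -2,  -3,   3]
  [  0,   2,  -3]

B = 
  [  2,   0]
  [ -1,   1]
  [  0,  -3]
A is 2×3 and B is 3×2, so AB is 2×2. Each entry is (row of A)·(column of B):
AB[1,1] = (-2)(2) + (-3)(-1) + (3)(0) = -1
AB[1,2] = (-2)(0) + (-3)(1) + (3)(-3) = -12
AB[2,1] = (0)(2) + (2)(-1) + (-3)(0) = -2
AB[2,2] = (0)(0) + (2)(1) + (-3)(-3) = 11

AB = 
  [ -1, -12]
  [ -2,  11]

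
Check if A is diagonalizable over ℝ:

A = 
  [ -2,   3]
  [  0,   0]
Yes

tr(A) = -2, det(A) = 0
Characteristic polynomial: λ² - tr(A)λ + det(A) = λ² + 2λ
λ² + 2λ = λ(λ + 2)
Eigenvalues: 0, -2
λ=-2: alg. mult. = 1, geom. mult. = 2 - rank(A - (-2)I) = 2 - 1 = 1
λ=0: alg. mult. = 1, geom. mult. = 2 - rank(A - (0)I) = 2 - 1 = 1
Sum of geometric multiplicities equals n, so A has n independent eigenvectors.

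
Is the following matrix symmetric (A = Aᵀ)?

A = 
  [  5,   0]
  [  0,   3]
Yes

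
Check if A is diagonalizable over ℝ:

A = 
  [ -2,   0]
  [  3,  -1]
Yes

tr(A) = -3, det(A) = 2
Characteristic polynomial: λ² - tr(A)λ + det(A) = λ² + 3λ + 2
λ² + 3λ + 2 = (λ + 2)(λ + 1)
Eigenvalues: -1, -2
λ=-2: alg. mult. = 1, geom. mult. = 2 - rank(A - (-2)I) = 2 - 1 = 1
λ=-1: alg. mult. = 1, geom. mult. = 2 - rank(A - (-1)I) = 2 - 1 = 1
Sum of geometric multiplicities equals n, so A has n independent eigenvectors.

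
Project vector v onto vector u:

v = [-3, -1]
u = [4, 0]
proj_u(v) = [-3, 0]

v·u = (-3)(4) + (-1)(0) = -12
u·u = (4)² + (0)² = 16
proj_u(v) = (v·u / u·u) × u = (-12/16) × u = (-3/4) × u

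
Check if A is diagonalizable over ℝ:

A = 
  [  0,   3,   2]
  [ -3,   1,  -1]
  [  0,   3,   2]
No

Characteristic polynomial: det(λI - A) = λ³ - 3λ² + 14λ
The constant term is 0, so λ = 0 is a root: p(λ) = λ(λ² - 3λ + 14)
λ² - 3λ + 14 = 0  ⇒  λ = (3 ± √((-3)² - 4·(14)))/2 = (3 ± √(-47))/2
  = (3 + i√47)/2,  (3 - i√47)/2
Eigenvalues: 0, (3 + i√47)/2, (3 - i√47)/2  (≈ 0, 1.5 + 3.428i, 1.5 - 3.428i)
Has complex eigenvalues (not diagonalizable over ℝ).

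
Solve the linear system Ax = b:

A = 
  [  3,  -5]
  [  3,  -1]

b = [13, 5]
Row reduce the augmented matrix [A|b]:
R2 → R2 - (1)·R1
REF = 
  [  3,  -5,  13]
  [  0,   4,  -8]

Back-substitution:
x₂ = (-8) / 4 = -2
x₁ = (13 - (-5)(-2)) / 3 = 1

x = [1, -2]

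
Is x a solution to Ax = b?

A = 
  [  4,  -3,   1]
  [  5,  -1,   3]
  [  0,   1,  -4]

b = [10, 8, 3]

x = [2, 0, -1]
No

Ax = [7, 7, 4] ≠ b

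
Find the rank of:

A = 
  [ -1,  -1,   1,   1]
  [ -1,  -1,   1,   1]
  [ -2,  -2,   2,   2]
rank(A) = 1

Row reduce:
R2 → R2 - (1)·R1
R3 → R3 - (2)·R1
REF = 
  [ -1,  -1,   1,   1]
  [  0,   0,   0,   0]
  [  0,   0,   0,   0]
Pivot columns: 1 → 1 pivot.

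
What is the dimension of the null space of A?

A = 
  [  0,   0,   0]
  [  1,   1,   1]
nullity(A) = 2

Row reduce:
Swap R1 ↔ R2
REF = 
  [  1,   1,   1]
  [  0,   0,   0]
Pivot columns: 1 → 1 pivot.
rank(A) = 1, so nullity(A) = 3 - 1 = 2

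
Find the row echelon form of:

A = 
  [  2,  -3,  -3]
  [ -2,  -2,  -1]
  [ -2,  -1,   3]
Row operations:
R2 → R2 + (1)·R1
R3 → R3 + (1)·R1
R3 → R3 - (4/5)·R2

Resulting echelon form:
REF = 
  [   2,   -3,   -3]
  [   0,   -5,   -4]
  [   0,    0, 16/5]

Rank = 3 (number of non-zero pivot rows).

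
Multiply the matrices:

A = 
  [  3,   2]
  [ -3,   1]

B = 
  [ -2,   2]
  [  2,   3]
A is 2×2 and B is 2×2, so AB is 2×2. Each entry is (row of A)·(column of B):
AB[1,1] = (3)(-2) + (2)(2) = -2
AB[1,2] = (3)(2) + (2)(3) = 12
AB[2,1] = (-3)(-2) + (1)(2) = 8
AB[2,2] = (-3)(2) + (1)(3) = -3

AB = 
  [ -2,  12]
  [  8,  -3]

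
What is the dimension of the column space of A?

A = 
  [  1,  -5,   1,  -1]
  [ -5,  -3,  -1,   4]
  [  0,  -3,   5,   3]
dim(Col(A)) = 3

Row reduce:
R2 → R2 + (5)·R1
R3 → R3 - (3/28)·R2
REF = 
  [    1,    -5,     1,    -1]
  [    0,   -28,     4,    -1]
  [    0,     0,  32/7, 87/28]
Pivot columns: 1, 2, 3 → 3 pivots.
dim(Col(A)) = number of pivot columns = 3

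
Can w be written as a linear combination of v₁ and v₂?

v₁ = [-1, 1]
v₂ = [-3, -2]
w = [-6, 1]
Yes

Form the augmented matrix and row-reduce:
[v₁|v₂|w] = 
  [ -1,  -3,  -6]
  [  1,  -2,   1]
R2 → R2 + (1)·R1
REF = 
  [ -1,  -3,  -6]
  [  0,  -5,  -5]

No row of the form [0 0 | nonzero], so the system is consistent. Back-substitution gives c₁ = 3, c₂ = 1: w = (3)·v₁ + (1)·v₂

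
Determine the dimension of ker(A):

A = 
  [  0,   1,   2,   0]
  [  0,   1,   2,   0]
nullity(A) = 3

Row reduce:
R2 → R2 - (1)·R1
REF = 
  [  0,   1,   2,   0]
  [  0,   0,   0,   0]
Pivot columns: 2 → 1 pivot.
rank(A) = 1, so nullity(A) = 4 - 1 = 3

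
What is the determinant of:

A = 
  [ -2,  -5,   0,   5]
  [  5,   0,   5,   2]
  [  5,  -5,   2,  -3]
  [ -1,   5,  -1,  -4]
265

Cofactor expansion along row 1: det(A) = a₁₁M₁₁ - a₁₂M₁₂ + a₁₃M₁₃ - a₁₄M₁₄

M₁₁ = det[[0, 5, 2]; [-5, 2, -3]; [5, -1, -4]]
  = (0)·((2)(-4) - (-3)(-1)) - (5)·((-5)(-4) - (-3)(5)) + (2)·((-5)(-1) - (2)(5))
  = (0)(-11) - (5)(35) + (2)(-5)
  = -185
M₁₂ = det[[5, 5, 2]; [5, 2, -3]; [-1, -1, -4]]
  = (5)·((2)(-4) - (-3)(-1)) - (5)·((5)(-4) - (-3)(-1)) + (2)·((5)(-1) - (2)(-1))
  = (5)(-11) - (5)(-23) + (2)(-3)
  = 54
M₁₃ = det[[5, 0, 2]; [5, -5, -3]; [-1, 5, -4]]
  = (5)·((-5)(-4) - (-3)(5)) - (0)·((5)(-4) - (-3)(-1)) + (2)·((5)(5) - (-5)(-1))
  = (5)(35) - (0)(-23) + (2)(20)
  = 215
M₁₄ = det[[5, 0, 5]; [5, -5, 2]; [-1, 5, -1]]
  = (5)·((-5)(-1) - (2)(5)) - (0)·((5)(-1) - (2)(-1)) + (5)·((5)(5) - (-5)(-1))
  = (5)(-5) - (0)(-3) + (5)(20)
  = 75

det(A) = (-2)(-185) - (-5)(54) + (0)(215) - (5)(75) = 265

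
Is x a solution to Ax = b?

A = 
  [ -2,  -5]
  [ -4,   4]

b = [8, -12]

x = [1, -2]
Yes

Ax = [8, -12] = b ✓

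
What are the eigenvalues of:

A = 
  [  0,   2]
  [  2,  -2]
λ = -1 + √5, -1 - √5  (≈ 1.236, -3.236)

tr(A) = -2, det(A) = -4
Characteristic polynomial: λ² - tr(A)λ + det(A) = λ² + 2λ - 4
λ² + 2λ - 4 = 0  ⇒  λ = (-2 ± √((2)² - 4·(-4)))/2 = (-2 ± √(20))/2
  = -1 + √5,  -1 - √5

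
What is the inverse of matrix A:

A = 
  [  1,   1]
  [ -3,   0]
det(A) = (1)(0) - (1)(-3) = 3
For a 2×2 matrix, A⁻¹ = (1/det(A)) · [[d, -b], [-c, a]]
    = (1/3) · [[0, -1], [3, 1]]

A⁻¹ = 
  [   0, -1/3]
  [   1,  1/3]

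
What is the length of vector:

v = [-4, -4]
5.657

||v||₂ = √((-4)² + (-4)²) = √32 = 5.657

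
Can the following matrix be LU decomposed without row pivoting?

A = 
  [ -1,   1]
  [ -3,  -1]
Yes.
A[1,1] = -1 ≠ 0, so Gaussian elimination proceeds without a row swap: multiplier ℓ₂₁ = (-3)/(-1) = 3, and U[2,2] = -1 - (3)(1) = -4.
L = 
  [  1,   0]
  [  3,   1]
U = 
  [ -1,   1]
  [  0,  -4]
Check row 2 of LU: [(3)(-1), (3)(1) + (-4)] = [-3, -1] = row 2 of A ✓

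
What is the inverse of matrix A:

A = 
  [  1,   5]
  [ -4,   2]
det(A) = (1)(2) - (5)(-4) = 22
For a 2×2 matrix, A⁻¹ = (1/det(A)) · [[d, -b], [-c, a]]
    = (1/22) · [[2, -5], [4, 1]]

A⁻¹ = 
  [ 1/11, -5/22]
  [ 2/11,  1/22]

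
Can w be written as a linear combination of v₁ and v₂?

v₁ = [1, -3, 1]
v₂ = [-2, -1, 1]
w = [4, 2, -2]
Yes

Form the augmented matrix and row-reduce:
[v₁|v₂|w] = 
  [  1,  -2,   4]
  [ -3,  -1,   2]
  [  1,   1,  -2]
R2 → R2 + (3)·R1
R3 → R3 - (1)·R1
R3 → R3 + (3/7)·R2
REF = 
  [  1,  -2,   4]
  [  0,  -7,  14]
  [  0,   0,   0]

No row of the form [0 0 | nonzero], so the system is consistent. Back-substitution gives c₁ = 0, c₂ = -2: w = (0)·v₁ + (-2)·v₂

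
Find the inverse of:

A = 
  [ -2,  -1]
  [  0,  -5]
det(A) = (-2)(-5) - (-1)(0) = 10
For a 2×2 matrix, A⁻¹ = (1/det(A)) · [[d, -b], [-c, a]]
    = (1/10) · [[-5, 1], [0, -2]]

A⁻¹ = 
  [-1/2, 1/10]
  [   0, -1/5]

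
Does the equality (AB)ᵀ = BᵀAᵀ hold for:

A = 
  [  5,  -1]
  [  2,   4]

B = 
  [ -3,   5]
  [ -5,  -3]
Yes

(AB)ᵀ = 
  [-10, -26]
  [ 28,  -2]

BᵀAᵀ = 
  [-10, -26]
  [ 28,  -2]

Both sides are equal — this is the standard identity (AB)ᵀ = BᵀAᵀ, which holds for all A, B.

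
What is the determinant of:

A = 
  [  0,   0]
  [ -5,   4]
0

For a 2×2 matrix, det = ad - bc = (0)(4) - (0)(-5) = 0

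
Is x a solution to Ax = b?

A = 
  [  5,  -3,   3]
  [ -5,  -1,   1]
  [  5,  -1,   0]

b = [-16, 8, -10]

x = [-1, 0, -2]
No

Ax = [-11, 3, -5] ≠ b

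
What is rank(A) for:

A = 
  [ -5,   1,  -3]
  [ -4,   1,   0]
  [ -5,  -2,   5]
rank(A) = 3

Row reduce:
R2 → R2 - (4/5)·R1
R3 → R3 - (1)·R1
R3 → R3 + (15)·R2
REF = 
  [  -5,    1,   -3]
  [   0,  1/5, 12/5]
  [   0,    0,   44]
Pivot columns: 1, 2, 3 → 3 pivots.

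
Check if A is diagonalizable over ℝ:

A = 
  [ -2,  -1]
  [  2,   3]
Yes

tr(A) = 1, det(A) = -4
Characteristic polynomial: λ² - tr(A)λ + det(A) = λ² - λ - 4
λ² - λ - 4 = 0  ⇒  λ = (1 ± √((-1)² - 4·(-4)))/2 = (1 ± √(17))/2
  = (1 + √17)/2,  (1 - √17)/2
Eigenvalues: (1 + √17)/2, (1 - √17)/2  (≈ 2.562, -1.562)
The two irrational eigenvalues are distinct (simple), so each has alg. mult. = geom. mult. = 1.
Sum of geometric multiplicities equals n, so A has n independent eigenvectors.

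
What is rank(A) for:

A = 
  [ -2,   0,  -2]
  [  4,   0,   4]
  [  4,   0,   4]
rank(A) = 1

Row reduce:
R2 → R2 + (2)·R1
R3 → R3 + (2)·R1
REF = 
  [ -2,   0,  -2]
  [  0,   0,   0]
  [  0,   0,   0]
Pivot columns: 1 → 1 pivot.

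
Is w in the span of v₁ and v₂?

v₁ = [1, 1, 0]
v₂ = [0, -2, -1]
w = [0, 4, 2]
Yes

Form the augmented matrix and row-reduce:
[v₁|v₂|w] = 
  [  1,   0,   0]
  [  1,  -2,   4]
  [  0,  -1,   2]
R2 → R2 - (1)·R1
R3 → R3 - (1/2)·R2
REF = 
  [  1,   0,   0]
  [  0,  -2,   4]
  [  0,   0,   0]

No row of the form [0 0 | nonzero], so the system is consistent. Back-substitution gives c₁ = 0, c₂ = -2: w = (0)·v₁ + (-2)·v₂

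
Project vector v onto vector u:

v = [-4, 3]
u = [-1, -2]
v·u = (-4)(-1) + (3)(-2) = -2
u·u = (-1)² + (-2)² = 5
proj_u(v) = (v·u / u·u) × u = (-2/5) × u

proj_u(v) = [2/5, 4/5]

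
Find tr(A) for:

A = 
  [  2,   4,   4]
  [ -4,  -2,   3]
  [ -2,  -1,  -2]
-2

tr(A) = 2 + -2 + -2 = -2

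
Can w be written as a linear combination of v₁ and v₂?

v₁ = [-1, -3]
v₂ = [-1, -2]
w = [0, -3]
Yes

Form the augmented matrix and row-reduce:
[v₁|v₂|w] = 
  [ -1,  -1,   0]
  [ -3,  -2,  -3]
R2 → R2 - (3)·R1
REF = 
  [ -1,  -1,   0]
  [  0,   1,  -3]

No row of the form [0 0 | nonzero], so the system is consistent. Back-substitution gives c₁ = 3, c₂ = -3: w = (3)·v₁ + (-3)·v₂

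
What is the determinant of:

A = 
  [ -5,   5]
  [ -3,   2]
5

For a 2×2 matrix, det = ad - bc = (-5)(2) - (5)(-3) = 5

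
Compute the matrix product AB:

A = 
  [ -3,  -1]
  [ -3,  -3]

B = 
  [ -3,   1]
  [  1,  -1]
A is 2×2 and B is 2×2, so AB is 2×2. Each entry is (row of A)·(column of B):
AB[1,1] = (-3)(-3) + (-1)(1) = 8
AB[1,2] = (-3)(1) + (-1)(-1) = -2
AB[2,1] = (-3)(-3) + (-3)(1) = 6
AB[2,2] = (-3)(1) + (-3)(-1) = 0

AB = 
  [  8,  -2]
  [  6,   0]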